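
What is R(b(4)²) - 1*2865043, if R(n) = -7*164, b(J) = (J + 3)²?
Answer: -2866191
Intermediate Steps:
b(J) = (3 + J)²
R(n) = -1148
R(b(4)²) - 1*2865043 = -1148 - 1*2865043 = -1148 - 2865043 = -2866191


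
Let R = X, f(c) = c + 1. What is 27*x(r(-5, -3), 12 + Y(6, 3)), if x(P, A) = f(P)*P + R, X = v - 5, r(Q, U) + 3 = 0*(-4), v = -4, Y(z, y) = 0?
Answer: -81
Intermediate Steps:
f(c) = 1 + c
r(Q, U) = -3 (r(Q, U) = -3 + 0*(-4) = -3 + 0 = -3)
X = -9 (X = -4 - 5 = -9)
R = -9
x(P, A) = -9 + P*(1 + P) (x(P, A) = (1 + P)*P - 9 = P*(1 + P) - 9 = -9 + P*(1 + P))
27*x(r(-5, -3), 12 + Y(6, 3)) = 27*(-9 - 3*(1 - 3)) = 27*(-9 - 3*(-2)) = 27*(-9 + 6) = 27*(-3) = -81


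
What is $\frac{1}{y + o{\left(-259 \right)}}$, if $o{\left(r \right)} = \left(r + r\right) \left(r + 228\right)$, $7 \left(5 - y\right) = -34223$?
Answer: $\frac{1}{20952} \approx 4.7728 \cdot 10^{-5}$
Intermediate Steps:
$y = 4894$ ($y = 5 - -4889 = 5 + 4889 = 4894$)
$o{\left(r \right)} = 2 r \left(228 + r\right)$
$\frac{1}{y + o{\left(-259 \right)}} = \frac{1}{4894 + 2 \left(-259\right) \left(228 - 259\right)} = \frac{1}{4894 + 2 \left(-259\right) \left(-31\right)} = \frac{1}{4894 + 16058} = \frac{1}{20952}$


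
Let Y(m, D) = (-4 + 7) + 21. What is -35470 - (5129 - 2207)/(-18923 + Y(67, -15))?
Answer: -670344608/18899 ≈ -35470.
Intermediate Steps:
Y(m, D) = 24 (Y(m, D) = 3 + 21 = 24)
-35470 - (5129 - 2207)/(-18923 + Y(67, -15)) = -35470 - (5129 - 2207)/(-18923 + 24) = -35470 - 2922/(-18899) = -35470 - 2922*(-1)/18899 = -35470 - 1*(-2922/18899) = -35470 + 2922/18899 = -670344608/18899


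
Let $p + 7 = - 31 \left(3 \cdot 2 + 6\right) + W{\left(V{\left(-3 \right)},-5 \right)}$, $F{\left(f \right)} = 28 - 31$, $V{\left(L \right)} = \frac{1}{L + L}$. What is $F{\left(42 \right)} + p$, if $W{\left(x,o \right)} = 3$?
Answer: $-379$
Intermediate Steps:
$V{\left(L \right)} = \frac{1}{2 L}$
$F{\left(f \right)} = -3$ ($F{\left(f \right)} = 28 - 31 = -3$)
$p = -376$ ($p = -7 + \left(- 31 \left(3 \cdot 2 + 6\right) + 3\right) = -7 + \left(- 31 \left(6 + 6\right) + 3\right) = -7 + \left(\left(-31\right) 12 + 3\right) = -7 + \left(-372 + 3\right) = -7 - 369 = -376$)
$F{\left(42 \right)} + p = -3 - 376 = -379$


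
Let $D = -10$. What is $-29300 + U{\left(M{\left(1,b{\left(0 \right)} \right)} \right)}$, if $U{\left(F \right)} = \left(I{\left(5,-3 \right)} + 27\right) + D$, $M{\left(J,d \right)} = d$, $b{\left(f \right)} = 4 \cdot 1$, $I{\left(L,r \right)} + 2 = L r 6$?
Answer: $-29375$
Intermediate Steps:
$I{\left(L,r \right)} = -2 + 6 L r$ ($I{\left(L,r \right)} = -2 + L r 6 = -2 + L 6 r = -2 + 6 L r$)
$b{\left(f \right)} = 4$
$U{\left(F \right)} = -75$ ($U{\left(F \right)} = \left(\left(-2 + 6 \cdot 5 \left(-3\right)\right) + 27\right) - 10 = \left(\left(-2 - 90\right) + 27\right) - 10 = \left(-92 + 27\right) - 10 = -65 - 10 = -75$)
$-29300 + U{\left(M{\left(1,b{\left(0 \right)} \right)} \right)} = -29300 - 75 = -29375$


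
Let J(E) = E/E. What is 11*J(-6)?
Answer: 11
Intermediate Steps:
J(E) = 1
11*J(-6) = 11*1 = 11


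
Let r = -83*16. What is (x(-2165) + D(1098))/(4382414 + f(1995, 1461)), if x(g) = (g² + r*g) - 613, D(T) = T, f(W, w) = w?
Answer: 1512566/876775 ≈ 1.7251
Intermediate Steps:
r = -1328
x(g) = -613 + g² - 1328*g (x(g) = (g² - 1328*g) - 613 = -613 + g² - 1328*g)
(x(-2165) + D(1098))/(4382414 + f(1995, 1461)) = ((-613 + (-2165)² - 1328*(-2165)) + 1098)/(4382414 + 1461) = ((-613 + 4687225 + 2875120) + 1098)/4383875 = (7561732 + 1098)*(1/4383875) = 7562830*(1/4383875) = 1512566/876775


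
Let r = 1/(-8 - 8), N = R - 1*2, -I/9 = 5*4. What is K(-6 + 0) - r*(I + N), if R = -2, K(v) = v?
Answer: -35/2 ≈ -17.500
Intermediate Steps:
I = -180 (I = -45*4 = -9*20 = -180)
N = -4 (N = -2 - 1*2 = -2 - 2 = -4)
r = -1/16 (r = 1/(-16) = -1/16 ≈ -0.062500)
K(-6 + 0) - r*(I + N) = (-6 + 0) - (-1)*(-180 - 4)/16 = -6 - (-1)*(-184)/16 = -6 - 1*23/2 = -6 - 23/2 = -35/2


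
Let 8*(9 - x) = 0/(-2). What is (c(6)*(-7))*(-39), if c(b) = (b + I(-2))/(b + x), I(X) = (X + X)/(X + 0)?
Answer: 728/5 ≈ 145.60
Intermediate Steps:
I(X) = 2 (I(X) = (2*X)/X = 2)
x = 9 (x = 9 - 0/(-2) = 9 - 0*(-1)/2 = 9 - 1/8*0 = 9 + 0 = 9)
c(b) = (2 + b)/(9 + b) (c(b) = (b + 2)/(b + 9) = (2 + b)/(9 + b))
(c(6)*(-7))*(-39) = (((2 + 6)/(9 + 6))*(-7))*(-39) = ((8/15)*(-7))*(-39) = -56/15*(-39) = 728/5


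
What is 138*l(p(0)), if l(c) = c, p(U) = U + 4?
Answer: 552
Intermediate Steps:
p(U) = 4 + U
138*l(p(0)) = 138*(4 + 0) = 138*4 = 552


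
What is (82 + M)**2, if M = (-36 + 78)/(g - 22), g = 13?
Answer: 53824/9 ≈ 5980.4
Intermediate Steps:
M = -14/3 (M = (-36 + 78)/(13 - 22) = 42/(-9) = 42*(-1/9) = -14/3 ≈ -4.6667)
(82 + M)**2 = (82 - 14/3)**2 = (232/3)**2 = 53824/9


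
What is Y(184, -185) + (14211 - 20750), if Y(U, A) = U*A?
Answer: -40579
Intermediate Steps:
Y(U, A) = A*U
Y(184, -185) + (14211 - 20750) = -185*184 + (14211 - 20750) = -34040 - 6539 = -40579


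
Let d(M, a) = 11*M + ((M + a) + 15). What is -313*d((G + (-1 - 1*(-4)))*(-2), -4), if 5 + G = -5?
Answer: -56027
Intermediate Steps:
G = -10 (G = -5 - 5 = -10)
d(M, a) = 15 + a + 12*M (d(M, a) = 11*M + (15 + M + a) = 15 + a + 12*M)
-313*d((G + (-1 - 1*(-4)))*(-2), -4) = -313*(15 - 4 + 12*((-10 + (-1 - 1*(-4)))*(-2))) = -313*(15 - 4 + 12*((-10 + (-1 + 4))*(-2))) = -313*(15 - 4 + 12*((-10 + 3)*(-2))) = -313*(15 - 4 + 12*(-7*(-2))) = -313*(15 - 4 + 12*14) = -313*(15 - 4 + 168) = -313*179 = -56027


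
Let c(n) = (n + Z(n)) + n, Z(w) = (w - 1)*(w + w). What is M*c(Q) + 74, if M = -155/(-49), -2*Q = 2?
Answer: 3936/49 ≈ 80.327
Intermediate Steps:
Q = -1 (Q = -1/2*2 = -1)
Z(w) = 2*w*(-1 + w) (Z(w) = (-1 + w)*(2*w) = 2*w*(-1 + w))
M = 155/49 (M = -155*(-1/49) = 155/49 ≈ 3.1633)
c(n) = 2*n + 2*n*(-1 + n) (c(n) = (n + 2*n*(-1 + n)) + n = 2*n + 2*n*(-1 + n))
M*c(Q) + 74 = 155*(2*(-1)**2)/49 + 74 = 155*(2*1)/49 + 74 = (155/49)*2 + 74 = 310/49 + 74 = 3936/49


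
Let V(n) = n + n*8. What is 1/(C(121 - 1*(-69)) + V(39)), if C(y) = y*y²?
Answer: 1/6859351 ≈ 1.4579e-7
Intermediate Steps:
C(y) = y³
V(n) = 9*n (V(n) = n + 8*n = 9*n)
1/(C(121 - 1*(-69)) + V(39)) = 1/((121 - 1*(-69))³ + 9*39) = 1/((121 + 69)³ + 351) = 1/(190³ + 351) = 1/(6859000 + 351) = 1/6859351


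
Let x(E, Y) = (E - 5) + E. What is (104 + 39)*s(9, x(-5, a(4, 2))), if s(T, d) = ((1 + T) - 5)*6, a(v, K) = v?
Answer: 4290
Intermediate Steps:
x(E, Y) = -5 + 2*E (x(E, Y) = (-5 + E) + E = -5 + 2*E)
s(T, d) = -24 + 6*T (s(T, d) = (-4 + T)*6 = -24 + 6*T)
(104 + 39)*s(9, x(-5, a(4, 2))) = (104 + 39)*(-24 + 6*9) = 143*(-24 + 54) = 143*30 = 4290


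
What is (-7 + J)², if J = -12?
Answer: 361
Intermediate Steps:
(-7 + J)² = (-7 - 12)² = (-19)² = 361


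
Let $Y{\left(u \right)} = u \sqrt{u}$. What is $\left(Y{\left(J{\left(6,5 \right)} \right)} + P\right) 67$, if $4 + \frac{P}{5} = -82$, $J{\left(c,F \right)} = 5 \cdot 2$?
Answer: $-28810 + 670 \sqrt{10} \approx -26691.0$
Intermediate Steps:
$J{\left(c,F \right)} = 10$
$Y{\left(u \right)} = u^{\frac{3}{2}}$
$P = -430$ ($P = -20 + 5 \left(-82\right) = -20 - 410 = -430$)
$\left(Y{\left(J{\left(6,5 \right)} \right)} + P\right) 67 = \left(10^{\frac{3}{2}} - 430\right) 67 = \left(10 \sqrt{10} - 430\right) 67 = \left(-430 + 10 \sqrt{10}\right) 67 = -28810 + 670 \sqrt{10}$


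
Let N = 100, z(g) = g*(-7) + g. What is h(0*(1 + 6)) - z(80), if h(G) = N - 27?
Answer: 553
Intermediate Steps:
z(g) = -6*g (z(g) = -7*g + g = -6*g)
h(G) = 73 (h(G) = 100 - 27 = 73)
h(0*(1 + 6)) - z(80) = 73 - (-6)*80 = 73 - 1*(-480) = 73 + 480 = 553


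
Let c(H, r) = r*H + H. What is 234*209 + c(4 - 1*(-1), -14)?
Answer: 48841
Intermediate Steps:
c(H, r) = H + H*r (c(H, r) = H*r + H = H + H*r)
234*209 + c(4 - 1*(-1), -14) = 234*209 + (4 - 1*(-1))*(1 - 14) = 48906 + (4 + 1)*(-13) = 48906 + 5*(-13) = 48906 - 65 = 48841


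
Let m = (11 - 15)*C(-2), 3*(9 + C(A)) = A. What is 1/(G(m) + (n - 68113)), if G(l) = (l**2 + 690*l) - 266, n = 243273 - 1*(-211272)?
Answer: 9/3729070 ≈ 2.4135e-6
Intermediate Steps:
n = 454545 (n = 243273 + 211272 = 454545)
C(A) = -9 + A/3
m = 116/3 (m = (11 - 15)*(-9 + (1/3)*(-2)) = -4*(-9 - 2/3) = -4*(-29/3) = 116/3 ≈ 38.667)
G(l) = -266 + l**2 + 690*l
1/(G(m) + (n - 68113)) = 1/((-266 + (116/3)**2 + 690*(116/3)) + (454545 - 68113)) = 1/((-266 + 13456/9 + 26680) + 386432) = 1/(251182/9 + 386432) = 1/(3729070/9) = 9/3729070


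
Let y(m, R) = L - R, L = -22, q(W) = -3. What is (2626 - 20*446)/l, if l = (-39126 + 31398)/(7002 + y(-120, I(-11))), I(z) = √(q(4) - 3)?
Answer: 1830505/322 - 1049*I*√6/1288 ≈ 5684.8 - 1.995*I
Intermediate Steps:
I(z) = I*√6 (I(z) = √(-3 - 3) = √(-6) = I*√6)
y(m, R) = -22 - R
l = -7728/(6980 - I*√6) (l = (-39126 + 31398)/(7002 + (-22 - I*√6)) = -7728/(7002 + (-22 - I*√6)) = -7728/(6980 - I*√6) ≈ -1.1072 - 0.00038854*I)
(2626 - 20*446)/l = (2626 - 20*446)/(-3852960/3480029 - 552*I*√6/3480029) = (2626 - 8920)/(-3852960/3480029 - 552*I*√6/3480029) = -6294/(-3852960/3480029 - 552*I*√6/3480029)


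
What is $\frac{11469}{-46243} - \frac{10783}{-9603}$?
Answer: $\frac{388501462}{444071529} \approx 0.87486$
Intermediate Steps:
$\frac{11469}{-46243} - \frac{10783}{-9603} = 11469 \left(- \frac{1}{46243}\right) - - \frac{10783}{9603} = - \frac{11469}{46243} + \frac{10783}{9603} = \frac{388501462}{444071529}$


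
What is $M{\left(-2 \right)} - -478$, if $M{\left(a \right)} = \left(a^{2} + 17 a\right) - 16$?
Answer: $432$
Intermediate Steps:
$M{\left(a \right)} = -16 + a^{2} + 17 a$
$M{\left(-2 \right)} - -478 = \left(-16 + \left(-2\right)^{2} + 17 \left(-2\right)\right) - -478 = \left(-16 + 4 - 34\right) + 478 = -46 + 478 = 432$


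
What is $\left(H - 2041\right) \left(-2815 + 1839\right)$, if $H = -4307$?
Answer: $6195648$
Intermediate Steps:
$\left(H - 2041\right) \left(-2815 + 1839\right) = \left(-4307 - 2041\right) \left(-2815 + 1839\right) = \left(-6348\right) \left(-976\right) = 6195648$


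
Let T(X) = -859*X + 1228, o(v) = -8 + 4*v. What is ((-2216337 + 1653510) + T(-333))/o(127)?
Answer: -68888/125 ≈ -551.10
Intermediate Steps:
T(X) = 1228 - 859*X
((-2216337 + 1653510) + T(-333))/o(127) = ((-2216337 + 1653510) + (1228 - 859*(-333)))/(-8 + 4*127) = (-562827 + (1228 + 286047))/(-8 + 508) = (-562827 + 287275)/500 = -275552*1/500 = -68888/125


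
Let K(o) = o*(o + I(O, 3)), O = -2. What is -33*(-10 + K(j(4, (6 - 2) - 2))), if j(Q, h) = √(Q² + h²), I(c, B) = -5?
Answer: -330 + 330*√5 ≈ 407.90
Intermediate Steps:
K(o) = o*(-5 + o) (K(o) = o*(o - 5) = o*(-5 + o))
-33*(-10 + K(j(4, (6 - 2) - 2))) = -33*(-10 + √(4² + ((6 - 2) - 2)²)*(-5 + √(4² + ((6 - 2) - 2)²))) = -33*(-10 + √(16 + (4 - 2)²)*(-5 + √(16 + (4 - 2)²))) = -33*(-10 + √(16 + 2²)*(-5 + √(16 + 2²))) = -33*(-10 + √(16 + 4)*(-5 + √(16 + 4))) = -33*(-10 + √20*(-5 + √20)) = -33*(-10 + (2*√5)*(-5 + 2*√5)) = -33*(-10 + 2*√5*(-5 + 2*√5)) = 330 - 66*√5*(-5 + 2*√5)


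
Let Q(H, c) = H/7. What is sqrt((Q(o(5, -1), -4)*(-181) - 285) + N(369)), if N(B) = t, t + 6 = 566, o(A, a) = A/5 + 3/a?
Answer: sqrt(16009)/7 ≈ 18.075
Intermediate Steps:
o(A, a) = 3/a + A/5 (o(A, a) = A*(1/5) + 3/a = A/5 + 3/a = 3/a + A/5)
t = 560 (t = -6 + 566 = 560)
Q(H, c) = H/7 (Q(H, c) = H*(1/7) = H/7)
N(B) = 560
sqrt((Q(o(5, -1), -4)*(-181) - 285) + N(369)) = sqrt((((3/(-1) + (1/5)*5)/7)*(-181) - 285) + 560) = sqrt((((3*(-1) + 1)/7)*(-181) - 285) + 560) = sqrt((((-3 + 1)/7)*(-181) - 285) + 560) = sqrt((((1/7)*(-2))*(-181) - 285) + 560) = sqrt((-2/7*(-181) - 285) + 560) = sqrt((362/7 - 285) + 560) = sqrt(-1633/7 + 560) = sqrt(2287/7) = sqrt(16009)/7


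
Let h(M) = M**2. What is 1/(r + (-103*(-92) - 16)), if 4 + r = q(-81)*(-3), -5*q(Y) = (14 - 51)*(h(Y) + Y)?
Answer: -1/134400 ≈ -7.4405e-6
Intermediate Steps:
q(Y) = 37*Y/5 + 37*Y**2/5 (q(Y) = -(14 - 51)*(Y**2 + Y)/5 = -(-37)*(Y + Y**2)/5 = -(-37*Y - 37*Y**2)/5 = 37*Y/5 + 37*Y**2/5)
r = -143860 (r = -4 + ((37/5)*(-81)*(1 - 81))*(-3) = -4 + ((37/5)*(-81)*(-80))*(-3) = -4 + 47952*(-3) = -4 - 143856 = -143860)
1/(r + (-103*(-92) - 16)) = 1/(-143860 + (-103*(-92) - 16)) = 1/(-143860 + (9476 - 16)) = 1/(-143860 + 9460) = 1/(-134400) = -1/134400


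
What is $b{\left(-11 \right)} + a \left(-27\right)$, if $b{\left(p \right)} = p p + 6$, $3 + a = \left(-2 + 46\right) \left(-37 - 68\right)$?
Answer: $124948$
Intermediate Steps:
$a = -4623$ ($a = -3 + \left(-2 + 46\right) \left(-37 - 68\right) = -3 + 44 \left(-105\right) = -3 - 4620 = -4623$)
$b{\left(p \right)} = 6 + p^{2}$ ($b{\left(p \right)} = p^{2} + 6 = 6 + p^{2}$)
$b{\left(-11 \right)} + a \left(-27\right) = \left(6 + \left(-11\right)^{2}\right) - -124821 = \left(6 + 121\right) + 124821 = 127 + 124821 = 124948$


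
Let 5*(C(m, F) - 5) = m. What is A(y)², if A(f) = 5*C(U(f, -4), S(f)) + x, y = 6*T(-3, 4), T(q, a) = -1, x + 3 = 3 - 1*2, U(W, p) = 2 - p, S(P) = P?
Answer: 841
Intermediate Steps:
C(m, F) = 5 + m/5
x = -2 (x = -3 + (3 - 1*2) = -3 + (3 - 2) = -3 + 1 = -2)
y = -6 (y = 6*(-1) = -6)
A(f) = 29 (A(f) = 5*(5 + (2 - 1*(-4))/5) - 2 = 5*(5 + (2 + 4)/5) - 2 = 5*(5 + (⅕)*6) - 2 = 5*(5 + 6/5) - 2 = 5*(31/5) - 2 = 31 - 2 = 29)
A(y)² = 29² = 841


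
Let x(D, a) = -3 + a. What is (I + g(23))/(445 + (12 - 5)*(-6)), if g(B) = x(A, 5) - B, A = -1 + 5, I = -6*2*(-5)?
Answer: 3/31 ≈ 0.096774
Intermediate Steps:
I = 60 (I = -12*(-5) = 60)
A = 4
g(B) = 2 - B (g(B) = (-3 + 5) - B = 2 - B)
(I + g(23))/(445 + (12 - 5)*(-6)) = (60 + (2 - 1*23))/(445 + (12 - 5)*(-6)) = (60 + (2 - 23))/(445 + 7*(-6)) = (60 - 21)/(445 - 42) = 39/403 = 39*(1/403) = 3/31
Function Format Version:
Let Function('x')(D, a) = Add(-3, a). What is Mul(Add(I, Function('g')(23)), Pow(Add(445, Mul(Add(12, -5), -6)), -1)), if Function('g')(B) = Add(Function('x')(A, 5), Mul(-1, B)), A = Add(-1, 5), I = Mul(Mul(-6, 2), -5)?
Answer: Rational(3, 31) ≈ 0.096774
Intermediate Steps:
I = 60 (I = Mul(-12, -5) = 60)
A = 4
Function('g')(B) = Add(2, Mul(-1, B)) (Function('g')(B) = Add(Add(-3, 5), Mul(-1, B)) = Add(2, Mul(-1, B)))
Mul(Add(I, Function('g')(23)), Pow(Add(445, Mul(Add(12, -5), -6)), -1)) = Mul(Add(60, Add(2, Mul(-1, 23))), Pow(Add(445, Mul(Add(12, -5), -6)), -1)) = Mul(Add(60, Add(2, -23)), Pow(Add(445, Mul(7, -6)), -1)) = Mul(Add(60, -21), Pow(Add(445, -42), -1)) = Mul(39, Pow(403, -1)) = Mul(39, Rational(1, 403)) = Rational(3, 31)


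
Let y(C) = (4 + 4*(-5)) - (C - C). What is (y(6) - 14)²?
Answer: 900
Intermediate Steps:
y(C) = -16 (y(C) = (4 - 20) - 1*0 = -16 + 0 = -16)
(y(6) - 14)² = (-16 - 14)² = (-30)² = 900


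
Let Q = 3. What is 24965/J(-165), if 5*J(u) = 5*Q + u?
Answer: -4993/6 ≈ -832.17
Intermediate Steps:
J(u) = 3 + u/5 (J(u) = (5*3 + u)/5 = (15 + u)/5 = 3 + u/5)
24965/J(-165) = 24965/(3 + (⅕)*(-165)) = 24965/(3 - 33) = 24965/(-30) = 24965*(-1/30) = -4993/6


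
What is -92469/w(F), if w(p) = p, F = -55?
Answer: 92469/55 ≈ 1681.3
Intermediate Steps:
-92469/w(F) = -92469/(-55) = -92469*(-1/55) = 92469/55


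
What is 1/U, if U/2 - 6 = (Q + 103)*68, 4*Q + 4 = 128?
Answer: 1/18236 ≈ 5.4837e-5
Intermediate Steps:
Q = 31 (Q = -1 + (1/4)*128 = -1 + 32 = 31)
U = 18236 (U = 12 + 2*((31 + 103)*68) = 12 + 2*(134*68) = 12 + 2*9112 = 12 + 18224 = 18236)
1/U = 1/18236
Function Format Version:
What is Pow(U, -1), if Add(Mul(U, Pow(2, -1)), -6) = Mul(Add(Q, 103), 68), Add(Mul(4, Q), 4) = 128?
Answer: Rational(1, 18236) ≈ 5.4837e-5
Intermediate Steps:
Q = 31 (Q = Add(-1, Mul(Rational(1, 4), 128)) = Add(-1, 32) = 31)
U = 18236 (U = Add(12, Mul(2, Mul(Add(31, 103), 68))) = Add(12, Mul(2, Mul(134, 68))) = Add(12, Mul(2, 9112)) = Add(12, 18224) = 18236)
Pow(U, -1) = Pow(18236, -1) = Rational(1, 18236)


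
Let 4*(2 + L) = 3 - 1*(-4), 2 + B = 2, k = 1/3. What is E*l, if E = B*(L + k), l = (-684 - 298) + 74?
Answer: 0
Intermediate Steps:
k = 1/3 ≈ 0.33333
l = -908 (l = -982 + 74 = -908)
B = 0 (B = -2 + 2 = 0)
L = -1/4 (L = -2 + (3 - 1*(-4))/4 = -2 + (3 + 4)/4 = -2 + (1/4)*7 = -2 + 7/4 = -1/4 ≈ -0.25000)
E = 0 (E = 0*(-1/4 + 1/3) = 0*(1/12) = 0)
E*l = 0*(-908) = 0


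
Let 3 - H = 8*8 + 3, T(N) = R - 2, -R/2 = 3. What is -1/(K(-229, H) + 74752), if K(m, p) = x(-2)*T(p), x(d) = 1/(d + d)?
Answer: -1/74754 ≈ -1.3377e-5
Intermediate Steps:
R = -6 (R = -2*3 = -6)
T(N) = -8 (T(N) = -6 - 2 = -8)
x(d) = 1/(2*d)
H = -64 (H = 3 - (8*8 + 3) = 3 - (64 + 3) = 3 - 1*67 = 3 - 67 = -64)
K(m, p) = 2 (K(m, p) = ((½)/(-2))*(-8) = ((½)*(-½))*(-8) = -¼*(-8) = 2)
-1/(K(-229, H) + 74752) = -1/(2 + 74752) = -1/74754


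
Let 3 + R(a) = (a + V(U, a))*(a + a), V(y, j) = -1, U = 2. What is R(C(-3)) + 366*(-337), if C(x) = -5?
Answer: -123285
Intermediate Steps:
R(a) = -3 + 2*a*(-1 + a) (R(a) = -3 + (a - 1)*(a + a) = -3 + (-1 + a)*(2*a) = -3 + 2*a*(-1 + a))
R(C(-3)) + 366*(-337) = (-3 - 2*(-5) + 2*(-5)²) + 366*(-337) = (-3 + 10 + 2*25) - 123342 = (-3 + 10 + 50) - 123342 = 57 - 123342 = -123285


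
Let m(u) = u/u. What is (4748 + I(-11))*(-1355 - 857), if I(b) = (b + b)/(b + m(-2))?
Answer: -52537212/5 ≈ -1.0507e+7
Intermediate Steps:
m(u) = 1
I(b) = 2*b/(1 + b) (I(b) = (b + b)/(b + 1) = (2*b)/(1 + b) = 2*b/(1 + b))
(4748 + I(-11))*(-1355 - 857) = (4748 + 2*(-11)/(1 - 11))*(-1355 - 857) = (4748 + 2*(-11)/(-10))*(-2212) = (4748 + 2*(-11)*(-⅒))*(-2212) = (4748 + 11/5)*(-2212) = (23751/5)*(-2212) = -52537212/5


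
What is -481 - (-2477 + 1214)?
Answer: 782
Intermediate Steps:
-481 - (-2477 + 1214) = -481 - 1*(-1263) = -481 + 1263 = 782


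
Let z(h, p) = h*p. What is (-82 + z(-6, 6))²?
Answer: 13924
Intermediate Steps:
(-82 + z(-6, 6))² = (-82 - 6*6)² = (-82 - 36)² = (-118)² = 13924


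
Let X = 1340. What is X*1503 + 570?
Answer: 2014590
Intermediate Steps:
X*1503 + 570 = 1340*1503 + 570 = 2014020 + 570 = 2014590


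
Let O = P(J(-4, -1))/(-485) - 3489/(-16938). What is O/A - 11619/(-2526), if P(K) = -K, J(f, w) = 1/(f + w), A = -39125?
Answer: 518673401144033/112761038634375 ≈ 4.5998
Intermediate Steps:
O = 2814629/13691550 (O = -1/(-4 - 1)/(-485) - 3489/(-16938) = -1/(-5)*(-1/485) - 3489*(-1/16938) = -1*(-1/5)*(-1/485) + 1163/5646 = (1/5)*(-1/485) + 1163/5646 = -1/2425 + 1163/5646 = 2814629/13691550 ≈ 0.20557)
O/A - 11619/(-2526) = (2814629/13691550)/(-39125) - 11619/(-2526) = (2814629/13691550)*(-1/39125) - 11619*(-1/2526) = -2814629/535681893750 + 3873/842 = 518673401144033/112761038634375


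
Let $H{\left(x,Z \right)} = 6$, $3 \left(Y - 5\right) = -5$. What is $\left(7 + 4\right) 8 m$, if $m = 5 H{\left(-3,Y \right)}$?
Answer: $2640$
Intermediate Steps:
$Y = \frac{10}{3}$ ($Y = 5 + \frac{1}{3} \left(-5\right) = 5 - \frac{5}{3} = \frac{10}{3} \approx 3.3333$)
$m = 30$ ($m = 5 \cdot 6 = 30$)
$\left(7 + 4\right) 8 m = \left(7 + 4\right) 8 \cdot 30 = 11 \cdot 8 \cdot 30 = 88 \cdot 30 = 2640$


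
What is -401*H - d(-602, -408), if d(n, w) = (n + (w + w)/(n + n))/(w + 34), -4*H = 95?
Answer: 2143891269/225148 ≈ 9522.1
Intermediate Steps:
H = -95/4 (H = -¼*95 = -95/4 ≈ -23.750)
d(n, w) = (n + w/n)/(34 + w) (d(n, w) = (n + (2*w)/((2*n)))/(34 + w) = (n + (2*w)*(1/(2*n)))/(34 + w) = (n + w/n)/(34 + w))
-401*H - d(-602, -408) = -401*(-95/4) - (-408 + (-602)²)/((-602)*(34 - 408)) = 38095/4 - (-1)*(-408 + 362404)/(602*(-374)) = 38095/4 - (-1)*(-1)*361996/(602*374) = 38095/4 - 1*90499/56287 = 38095/4 - 90499/56287 = 2143891269/225148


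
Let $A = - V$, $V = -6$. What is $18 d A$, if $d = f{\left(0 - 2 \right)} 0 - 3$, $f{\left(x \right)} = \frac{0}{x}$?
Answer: $-324$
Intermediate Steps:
$f{\left(x \right)} = 0$
$d = -3$ ($d = 0 \cdot 0 - 3 = 0 - 3 = -3$)
$A = 6$ ($A = \left(-1\right) \left(-6\right) = 6$)
$18 d A = 18 \left(-3\right) 6 = \left(-54\right) 6 = -324$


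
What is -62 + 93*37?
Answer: 3379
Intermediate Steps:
-62 + 93*37 = -62 + 3441 = 3379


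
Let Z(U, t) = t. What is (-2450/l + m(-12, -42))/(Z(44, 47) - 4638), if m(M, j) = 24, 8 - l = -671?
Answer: -1978/445327 ≈ -0.0044417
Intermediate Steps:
l = 679 (l = 8 - 1*(-671) = 8 + 671 = 679)
(-2450/l + m(-12, -42))/(Z(44, 47) - 4638) = (-2450/679 + 24)/(47 - 4638) = (-2450*1/679 + 24)/(-4591) = (-350/97 + 24)*(-1/4591) = (1978/97)*(-1/4591) = -1978/445327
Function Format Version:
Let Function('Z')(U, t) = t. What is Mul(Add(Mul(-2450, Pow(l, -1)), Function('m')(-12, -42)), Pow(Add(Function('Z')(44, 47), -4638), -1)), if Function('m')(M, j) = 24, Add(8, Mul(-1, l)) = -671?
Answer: Rational(-1978, 445327) ≈ -0.0044417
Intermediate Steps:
l = 679 (l = Add(8, Mul(-1, -671)) = Add(8, 671) = 679)
Mul(Add(Mul(-2450, Pow(l, -1)), Function('m')(-12, -42)), Pow(Add(Function('Z')(44, 47), -4638), -1)) = Mul(Add(Mul(-2450, Pow(679, -1)), 24), Pow(Add(47, -4638), -1)) = Mul(Add(Mul(-2450, Rational(1, 679)), 24), Pow(-4591, -1)) = Mul(Add(Rational(-350, 97), 24), Rational(-1, 4591)) = Mul(Rational(1978, 97), Rational(-1, 4591)) = Rational(-1978, 445327)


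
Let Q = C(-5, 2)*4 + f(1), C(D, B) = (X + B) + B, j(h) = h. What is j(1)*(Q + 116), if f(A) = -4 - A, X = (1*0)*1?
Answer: 127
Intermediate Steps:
X = 0 (X = 0*1 = 0)
C(D, B) = 2*B (C(D, B) = (0 + B) + B = B + B = 2*B)
Q = 11 (Q = (2*2)*4 + (-4 - 1*1) = 4*4 + (-4 - 1) = 16 - 5 = 11)
j(1)*(Q + 116) = 1*(11 + 116) = 1*127 = 127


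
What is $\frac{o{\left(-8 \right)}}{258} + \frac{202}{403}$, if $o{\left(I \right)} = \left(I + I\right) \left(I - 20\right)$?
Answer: $\frac{116330}{51987} \approx 2.2377$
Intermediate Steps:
$o{\left(I \right)} = 2 I \left(-20 + I\right)$
$\frac{o{\left(-8 \right)}}{258} + \frac{202}{403} = \frac{2 \left(-8\right) \left(-20 - 8\right)}{258} + \frac{202}{403} = 2 \left(-8\right) \left(-28\right) \frac{1}{258} + 202 \cdot \frac{1}{403} = 448 \cdot \frac{1}{258} + \frac{202}{403} = \frac{224}{129} + \frac{202}{403} = \frac{116330}{51987}$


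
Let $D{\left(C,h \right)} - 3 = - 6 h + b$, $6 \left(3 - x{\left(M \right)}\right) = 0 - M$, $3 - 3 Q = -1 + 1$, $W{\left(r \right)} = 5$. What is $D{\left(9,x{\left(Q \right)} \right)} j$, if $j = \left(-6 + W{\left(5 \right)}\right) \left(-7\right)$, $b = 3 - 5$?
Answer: $-126$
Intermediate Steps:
$Q = 1$ ($Q = 1 - \frac{-1 + 1}{3} = 1 - 0 = 1 + 0 = 1$)
$x{\left(M \right)} = 3 + \frac{M}{6}$ ($x{\left(M \right)} = 3 - \frac{0 - M}{6} = 3 - \frac{\left(-1\right) M}{6} = 3 + \frac{M}{6}$)
$b = -2$
$D{\left(C,h \right)} = 1 - 6 h$ ($D{\left(C,h \right)} = 3 - \left(2 + 6 h\right) = 1 - 6 h$)
$j = 7$ ($j = \left(-6 + 5\right) \left(-7\right) = \left(-1\right) \left(-7\right) = 7$)
$D{\left(9,x{\left(Q \right)} \right)} j = \left(1 - 6 \left(3 + \frac{1}{6} \cdot 1\right)\right) 7 = \left(1 - 6 \left(3 + \frac{1}{6}\right)\right) 7 = \left(1 - 19\right) 7 = \left(-18\right) 7 = -126$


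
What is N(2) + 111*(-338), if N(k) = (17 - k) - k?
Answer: -37505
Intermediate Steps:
N(k) = 17 - 2*k
N(2) + 111*(-338) = (17 - 2*2) + 111*(-338) = (17 - 4) - 37518 = 13 - 37518 = -37505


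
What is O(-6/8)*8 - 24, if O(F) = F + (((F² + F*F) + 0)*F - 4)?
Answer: -275/4 ≈ -68.750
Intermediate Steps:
O(F) = -4 + F + 2*F³ (O(F) = F + (((F² + F²) + 0)*F - 4) = F + ((2*F² + 0)*F - 4) = F + ((2*F²)*F - 4) = F + (2*F³ - 4) = F + (-4 + 2*F³) = -4 + F + 2*F³)
O(-6/8)*8 - 24 = (-4 - 6/8 + 2*(-6/8)³)*8 - 24 = (-4 - 6*⅛ + 2*(-6*⅛)³)*8 - 24 = (-4 - ¾ + 2*(-¾)³)*8 - 24 = (-4 - ¾ + 2*(-27/64))*8 - 24 = (-4 - ¾ - 27/32)*8 - 24 = -179/32*8 - 24 = -179/4 - 24 = -275/4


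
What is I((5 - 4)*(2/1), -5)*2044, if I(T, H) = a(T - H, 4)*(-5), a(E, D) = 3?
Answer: -30660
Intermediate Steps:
I(T, H) = -15 (I(T, H) = 3*(-5) = -15)
I((5 - 4)*(2/1), -5)*2044 = -15*2044 = -30660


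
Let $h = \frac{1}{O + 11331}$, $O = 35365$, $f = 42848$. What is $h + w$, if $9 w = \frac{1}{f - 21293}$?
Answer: $\frac{240691}{9058790520} \approx 2.657 \cdot 10^{-5}$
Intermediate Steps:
$h = \frac{1}{46696}$ ($h = \frac{1}{35365 + 11331} = \frac{1}{46696} \approx 2.1415 \cdot 10^{-5}$)
$w = \frac{1}{193995}$ ($w = \frac{1}{9 \left(42848 - 21293\right)} = \frac{1}{9 \cdot 21555} = \frac{1}{9} \cdot \frac{1}{21555} = \frac{1}{193995} \approx 5.1548 \cdot 10^{-6}$)
$h + w = \frac{1}{46696} + \frac{1}{193995} = \frac{240691}{9058790520}$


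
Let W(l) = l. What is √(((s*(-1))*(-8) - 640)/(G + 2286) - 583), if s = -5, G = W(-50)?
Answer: I*√182271453/559 ≈ 24.152*I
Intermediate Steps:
G = -50
√(((s*(-1))*(-8) - 640)/(G + 2286) - 583) = √((-5*(-1)*(-8) - 640)/(-50 + 2286) - 583) = √((5*(-8) - 640)/2236 - 583) = √((-40 - 640)*(1/2236) - 583) = √(-680*1/2236 - 583) = √(-170/559 - 583) = √(-326067/559) = I*√182271453/559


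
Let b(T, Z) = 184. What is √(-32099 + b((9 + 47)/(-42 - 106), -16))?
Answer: I*√31915 ≈ 178.65*I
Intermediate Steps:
√(-32099 + b((9 + 47)/(-42 - 106), -16)) = √(-32099 + 184) = √(-31915) = I*√31915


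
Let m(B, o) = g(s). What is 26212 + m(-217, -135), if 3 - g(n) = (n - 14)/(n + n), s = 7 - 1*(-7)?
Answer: 26215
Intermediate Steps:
s = 14 (s = 7 + 7 = 14)
g(n) = 3 - (-14 + n)/(2*n) (g(n) = 3 - (n - 14)/(n + n) = 3 - (-14 + n)/(2*n))
m(B, o) = 3 (m(B, o) = 5/2 + 7/14 = 5/2 + 7*(1/14) = 5/2 + ½ = 3)
26212 + m(-217, -135) = 26212 + 3 = 26215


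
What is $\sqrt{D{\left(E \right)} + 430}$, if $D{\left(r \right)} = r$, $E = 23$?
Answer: $\sqrt{453} \approx 21.284$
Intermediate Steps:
$\sqrt{D{\left(E \right)} + 430} = \sqrt{23 + 430} = \sqrt{453}$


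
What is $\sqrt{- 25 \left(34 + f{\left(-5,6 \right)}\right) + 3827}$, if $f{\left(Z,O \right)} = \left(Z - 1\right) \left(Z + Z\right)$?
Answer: $\sqrt{1477} \approx 38.432$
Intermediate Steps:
$f{\left(Z,O \right)} = 2 Z \left(-1 + Z\right)$ ($f{\left(Z,O \right)} = \left(-1 + Z\right) 2 Z = 2 Z \left(-1 + Z\right)$)
$\sqrt{- 25 \left(34 + f{\left(-5,6 \right)}\right) + 3827} = \sqrt{- 25 \left(34 + 2 \left(-5\right) \left(-1 - 5\right)\right) + 3827} = \sqrt{- 25 \left(34 + 2 \left(-5\right) \left(-6\right)\right) + 3827} = \sqrt{- 25 \left(34 + 60\right) + 3827} = \sqrt{\left(-25\right) 94 + 3827} = \sqrt{-2350 + 3827} = \sqrt{1477}$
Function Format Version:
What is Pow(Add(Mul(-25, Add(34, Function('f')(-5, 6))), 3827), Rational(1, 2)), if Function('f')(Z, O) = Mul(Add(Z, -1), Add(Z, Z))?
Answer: Pow(1477, Rational(1, 2)) ≈ 38.432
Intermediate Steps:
Function('f')(Z, O) = Mul(2, Z, Add(-1, Z)) (Function('f')(Z, O) = Mul(Add(-1, Z), Mul(2, Z)) = Mul(2, Z, Add(-1, Z)))
Pow(Add(Mul(-25, Add(34, Function('f')(-5, 6))), 3827), Rational(1, 2)) = Pow(Add(Mul(-25, Add(34, Mul(2, -5, Add(-1, -5)))), 3827), Rational(1, 2)) = Pow(Add(Mul(-25, Add(34, Mul(2, -5, -6))), 3827), Rational(1, 2)) = Pow(Add(Mul(-25, Add(34, 60)), 3827), Rational(1, 2)) = Pow(Add(Mul(-25, 94), 3827), Rational(1, 2)) = Pow(Add(-2350, 3827), Rational(1, 2)) = Pow(1477, Rational(1, 2))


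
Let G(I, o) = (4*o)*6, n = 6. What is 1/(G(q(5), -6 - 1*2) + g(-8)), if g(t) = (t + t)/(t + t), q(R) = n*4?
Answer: -1/191 ≈ -0.0052356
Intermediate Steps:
q(R) = 24 (q(R) = 6*4 = 24)
G(I, o) = 24*o
g(t) = 1 (g(t) = (2*t)/((2*t)) = (2*t)*(1/(2*t)) = 1)
1/(G(q(5), -6 - 1*2) + g(-8)) = 1/(24*(-6 - 1*2) + 1) = 1/(24*(-6 - 2) + 1) = 1/(24*(-8) + 1) = 1/(-192 + 1) = 1/(-191) = -1/191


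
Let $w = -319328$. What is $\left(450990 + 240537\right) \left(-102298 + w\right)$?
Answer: $-291565762902$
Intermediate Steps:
$\left(450990 + 240537\right) \left(-102298 + w\right) = \left(450990 + 240537\right) \left(-102298 - 319328\right) = 691527 \left(-421626\right) = -291565762902$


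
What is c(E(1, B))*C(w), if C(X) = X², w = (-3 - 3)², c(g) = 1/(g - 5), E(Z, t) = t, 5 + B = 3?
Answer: -1296/7 ≈ -185.14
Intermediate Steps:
B = -2 (B = -5 + 3 = -2)
c(g) = 1/(-5 + g)
w = 36 (w = (-6)² = 36)
c(E(1, B))*C(w) = 36²/(-5 - 2) = 1296/(-7) = -⅐*1296 = -1296/7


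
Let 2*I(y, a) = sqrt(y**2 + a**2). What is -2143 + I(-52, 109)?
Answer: -2143 + sqrt(14585)/2 ≈ -2082.6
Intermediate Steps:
I(y, a) = sqrt(a**2 + y**2)/2 (I(y, a) = sqrt(y**2 + a**2)/2 = sqrt(a**2 + y**2)/2)
-2143 + I(-52, 109) = -2143 + sqrt(109**2 + (-52)**2)/2 = -2143 + sqrt(11881 + 2704)/2 = -2143 + sqrt(14585)/2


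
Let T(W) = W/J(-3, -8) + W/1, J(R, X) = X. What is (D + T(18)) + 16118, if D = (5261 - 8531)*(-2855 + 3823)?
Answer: -12596905/4 ≈ -3.1492e+6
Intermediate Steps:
D = -3165360 (D = -3270*968 = -3165360)
T(W) = 7*W/8 (T(W) = W/(-8) + W/1 = W*(-1/8) + W*1 = -W/8 + W = 7*W/8)
(D + T(18)) + 16118 = (-3165360 + (7/8)*18) + 16118 = (-3165360 + 63/4) + 16118 = -12661377/4 + 16118 = -12596905/4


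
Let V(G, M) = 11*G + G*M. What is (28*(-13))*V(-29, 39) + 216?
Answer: 528016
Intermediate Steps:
(28*(-13))*V(-29, 39) + 216 = (28*(-13))*(-29*(11 + 39)) + 216 = -(-10556)*50 + 216 = -364*(-1450) + 216 = 527800 + 216 = 528016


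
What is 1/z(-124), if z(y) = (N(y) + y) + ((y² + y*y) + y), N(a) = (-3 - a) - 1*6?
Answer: 1/30619 ≈ 3.2659e-5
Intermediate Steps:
N(a) = -9 - a (N(a) = (-3 - a) - 6 = -9 - a)
z(y) = -9 + y + 2*y² (z(y) = ((-9 - y) + y) + ((y² + y*y) + y) = -9 + ((y² + y²) + y) = -9 + (2*y² + y) = -9 + (y + 2*y²) = -9 + y + 2*y²)
1/z(-124) = 1/(-9 - 124 + 2*(-124)²) = 1/(-9 - 124 + 2*15376) = 1/(-9 - 124 + 30752) = 1/30619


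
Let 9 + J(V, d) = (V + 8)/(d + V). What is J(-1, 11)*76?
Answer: -3154/5 ≈ -630.80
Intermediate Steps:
J(V, d) = -9 + (8 + V)/(V + d) (J(V, d) = -9 + (V + 8)/(d + V) = -9 + (8 + V)/(V + d))
J(-1, 11)*76 = ((8 - 9*11 - 8*(-1))/(-1 + 11))*76 = ((8 - 99 + 8)/10)*76 = ((⅒)*(-83))*76 = -83/10*76 = -3154/5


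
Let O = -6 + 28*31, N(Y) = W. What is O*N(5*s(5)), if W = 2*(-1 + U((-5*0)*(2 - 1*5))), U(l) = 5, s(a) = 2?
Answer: 6896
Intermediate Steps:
W = 8 (W = 2*(-1 + 5) = 2*4 = 8)
N(Y) = 8
O = 862 (O = -6 + 868 = 862)
O*N(5*s(5)) = 862*8 = 6896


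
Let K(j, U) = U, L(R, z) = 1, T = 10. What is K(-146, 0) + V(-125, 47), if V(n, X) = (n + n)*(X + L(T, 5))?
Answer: -12000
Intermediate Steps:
V(n, X) = 2*n*(1 + X) (V(n, X) = (n + n)*(X + 1) = (2*n)*(1 + X) = 2*n*(1 + X))
K(-146, 0) + V(-125, 47) = 0 + 2*(-125)*(1 + 47) = 0 + 2*(-125)*48 = 0 - 12000 = -12000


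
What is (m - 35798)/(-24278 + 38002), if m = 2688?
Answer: -16555/6862 ≈ -2.4126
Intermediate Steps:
(m - 35798)/(-24278 + 38002) = (2688 - 35798)/(-24278 + 38002) = -33110/13724 = -33110*1/13724 = -16555/6862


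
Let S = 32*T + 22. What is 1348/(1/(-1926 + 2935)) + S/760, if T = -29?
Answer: 516849707/380 ≈ 1.3601e+6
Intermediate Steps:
S = -906 (S = 32*(-29) + 22 = -928 + 22 = -906)
1348/(1/(-1926 + 2935)) + S/760 = 1348/(1/(-1926 + 2935)) - 906/760 = 1348/(1/1009) - 906*1/760 = 1348/(1/1009) - 453/380 = 1348*1009 - 453/380 = 1360132 - 453/380 = 516849707/380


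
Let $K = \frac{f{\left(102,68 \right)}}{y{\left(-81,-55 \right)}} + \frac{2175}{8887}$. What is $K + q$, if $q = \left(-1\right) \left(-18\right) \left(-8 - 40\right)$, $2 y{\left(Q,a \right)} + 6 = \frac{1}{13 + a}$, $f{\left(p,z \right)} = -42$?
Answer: $- \frac{1910723493}{2248411} \approx -849.81$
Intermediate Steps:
$y{\left(Q,a \right)} = -3 + \frac{1}{2 \left(13 + a\right)}$
$K = \frac{31903611}{2248411}$ ($K = - \frac{42}{\frac{1}{2} \frac{1}{13 - 55} \left(-77 - -330\right)} + \frac{2175}{8887} = - \frac{42}{\frac{1}{2} \frac{1}{-42} \left(-77 + 330\right)} + 2175 \cdot \frac{1}{8887} = - \frac{42}{\frac{1}{2} \left(- \frac{1}{42}\right) 253} + \frac{2175}{8887} = - \frac{42}{- \frac{253}{84}} + \frac{2175}{8887} = \left(-42\right) \left(- \frac{84}{253}\right) + \frac{2175}{8887} = \frac{3528}{253} + \frac{2175}{8887} = \frac{31903611}{2248411} \approx 14.189$)
$q = -864$ ($q = 18 \left(-48\right) = -864$)
$K + q = \frac{31903611}{2248411} - 864 = - \frac{1910723493}{2248411}$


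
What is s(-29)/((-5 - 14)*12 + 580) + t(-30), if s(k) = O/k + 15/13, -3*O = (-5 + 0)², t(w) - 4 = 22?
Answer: 5176271/199056 ≈ 26.004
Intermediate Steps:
t(w) = 26 (t(w) = 4 + 22 = 26)
O = -25/3 (O = -(-5 + 0)²/3 = -⅓*(-5)² = -⅓*25 = -25/3 ≈ -8.3333)
s(k) = 15/13 - 25/(3*k) (s(k) = -25/(3*k) + 15/13 = 15/13 - 25/(3*k))
s(-29)/((-5 - 14)*12 + 580) + t(-30) = ((5/39)*(-65 + 9*(-29))/(-29))/((-5 - 14)*12 + 580) + 26 = ((5/39)*(-1/29)*(-65 - 261))/(-19*12 + 580) + 26 = ((5/39)*(-1/29)*(-326))/(-228 + 580) + 26 = (1630/1131)/352 + 26 = (1/352)*(1630/1131) + 26 = 815/199056 + 26 = 5176271/199056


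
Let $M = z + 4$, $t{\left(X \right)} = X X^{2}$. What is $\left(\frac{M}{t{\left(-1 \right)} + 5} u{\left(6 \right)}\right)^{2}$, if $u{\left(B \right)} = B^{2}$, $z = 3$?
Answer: $3969$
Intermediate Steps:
$t{\left(X \right)} = X^{3}$
$M = 7$ ($M = 3 + 4 = 7$)
$\left(\frac{M}{t{\left(-1 \right)} + 5} u{\left(6 \right)}\right)^{2} = \left(\frac{7}{\left(-1\right)^{3} + 5} \cdot 6^{2}\right)^{2} = \left(\frac{7}{-1 + 5} \cdot 36\right)^{2} = \left(\frac{7}{4} \cdot 36\right)^{2} = 63^{2} = 3969$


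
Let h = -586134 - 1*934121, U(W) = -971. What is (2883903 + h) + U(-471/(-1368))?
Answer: 1362677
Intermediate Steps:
h = -1520255 (h = -586134 - 934121 = -1520255)
(2883903 + h) + U(-471/(-1368)) = (2883903 - 1520255) - 971 = 1363648 - 971 = 1362677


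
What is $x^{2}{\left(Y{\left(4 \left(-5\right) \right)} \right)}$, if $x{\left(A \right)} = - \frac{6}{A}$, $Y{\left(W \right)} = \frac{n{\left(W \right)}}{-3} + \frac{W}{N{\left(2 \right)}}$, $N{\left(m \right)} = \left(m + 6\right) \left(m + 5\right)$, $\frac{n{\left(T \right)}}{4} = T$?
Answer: $\frac{63504}{1221025} \approx 0.052009$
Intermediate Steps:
$n{\left(T \right)} = 4 T$
$N{\left(m \right)} = \left(5 + m\right) \left(6 + m\right)$ ($N{\left(m \right)} = \left(6 + m\right) \left(5 + m\right) = \left(5 + m\right) \left(6 + m\right)$)
$Y{\left(W \right)} = - \frac{221 W}{168}$ ($Y{\left(W \right)} = \frac{4 W}{-3} + \frac{W}{30 + 2^{2} + 11 \cdot 2} = 4 W \left(- \frac{1}{3}\right) + \frac{W}{30 + 4 + 22} = - \frac{4 W}{3} + \frac{W}{56} = - \frac{221 W}{168}$)
$x^{2}{\left(Y{\left(4 \left(-5\right) \right)} \right)} = \left(- \frac{6}{\left(- \frac{221}{168}\right) 4 \left(-5\right)}\right)^{2} = \left(- \frac{6}{\left(- \frac{221}{168}\right) \left(-20\right)}\right)^{2} = \left(- \frac{6}{\frac{1105}{42}}\right)^{2} = \left(\left(-6\right) \frac{42}{1105}\right)^{2} = \left(- \frac{252}{1105}\right)^{2} = \frac{63504}{1221025}$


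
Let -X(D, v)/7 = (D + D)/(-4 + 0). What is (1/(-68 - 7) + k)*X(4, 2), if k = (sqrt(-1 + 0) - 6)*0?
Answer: -14/75 ≈ -0.18667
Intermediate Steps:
X(D, v) = 7*D/2 (X(D, v) = -7*(D + D)/(-4 + 0) = -7*2*D/(-4) = -7*2*D*(-1)/4 = -(-7)*D/2 = 7*D/2)
k = 0 (k = (sqrt(-1) - 6)*0 = (I - 6)*0 = (-6 + I)*0 = 0)
(1/(-68 - 7) + k)*X(4, 2) = (1/(-68 - 7) + 0)*((7/2)*4) = (1/(-75) + 0)*14 = (-1/75 + 0)*14 = -1/75*14 = -14/75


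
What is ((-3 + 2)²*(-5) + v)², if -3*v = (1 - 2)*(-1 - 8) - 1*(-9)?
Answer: 121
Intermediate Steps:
v = -6 (v = -((1 - 2)*(-1 - 8) - 1*(-9))/3 = -(-1*(-9) + 9)/3 = -(9 + 9)/3 = -⅓*18 = -6)
((-3 + 2)²*(-5) + v)² = ((-3 + 2)²*(-5) - 6)² = ((-1)²*(-5) - 6)² = (1*(-5) - 6)² = (-5 - 6)² = (-11)² = 121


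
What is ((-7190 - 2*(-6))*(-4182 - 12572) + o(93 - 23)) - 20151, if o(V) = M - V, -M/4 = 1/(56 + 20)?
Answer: 2284559828/19 ≈ 1.2024e+8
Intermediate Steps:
M = -1/19 (M = -4/(56 + 20) = -4/76 = -4*1/76 = -1/19 ≈ -0.052632)
o(V) = -1/19 - V
((-7190 - 2*(-6))*(-4182 - 12572) + o(93 - 23)) - 20151 = ((-7190 - 2*(-6))*(-4182 - 12572) + (-1/19 - (93 - 23))) - 20151 = ((-7190 + 12)*(-16754) + (-1/19 - 1*70)) - 20151 = (-7178*(-16754) + (-1/19 - 70)) - 20151 = (120260212 - 1331/19) - 20151 = 2284942697/19 - 20151 = 2284559828/19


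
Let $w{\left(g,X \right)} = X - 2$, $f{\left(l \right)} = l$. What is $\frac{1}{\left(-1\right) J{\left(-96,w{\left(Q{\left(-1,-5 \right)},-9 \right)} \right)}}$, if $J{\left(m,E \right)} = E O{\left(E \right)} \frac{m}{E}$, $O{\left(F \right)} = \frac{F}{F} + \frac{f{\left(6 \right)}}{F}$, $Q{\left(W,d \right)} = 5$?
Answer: $\frac{11}{480} \approx 0.022917$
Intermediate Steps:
$w{\left(g,X \right)} = -2 + X$ ($w{\left(g,X \right)} = X - 2 = -2 + X$)
$O{\left(F \right)} = 1 + \frac{6}{F}$ ($O{\left(F \right)} = \frac{F}{F} + \frac{6}{F} = 1 + \frac{6}{F}$)
$J{\left(m,E \right)} = \frac{m \left(6 + E\right)}{E}$ ($J{\left(m,E \right)} = E \frac{6 + E}{E} \frac{m}{E} = \left(6 + E\right) \frac{m}{E} = \frac{m \left(6 + E\right)}{E}$)
$\frac{1}{\left(-1\right) J{\left(-96,w{\left(Q{\left(-1,-5 \right)},-9 \right)} \right)}} = \frac{1}{\left(-1\right) \left(- \frac{96 \left(6 - 11\right)}{-2 - 9}\right)} = \frac{1}{\left(-1\right) \left(- \frac{96 \left(6 - 11\right)}{-11}\right)} = \frac{1}{\left(-1\right) \left(\left(-96\right) \left(- \frac{1}{11}\right) \left(-5\right)\right)} = \frac{1}{\left(-1\right) \left(- \frac{480}{11}\right)} = \frac{1}{\frac{480}{11}} = \frac{11}{480}$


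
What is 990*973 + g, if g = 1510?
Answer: 964780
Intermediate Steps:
990*973 + g = 990*973 + 1510 = 963270 + 1510 = 964780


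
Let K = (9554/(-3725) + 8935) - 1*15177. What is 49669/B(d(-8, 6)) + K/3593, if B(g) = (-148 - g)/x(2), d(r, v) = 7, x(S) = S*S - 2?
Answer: -266627559454/414901675 ≈ -642.63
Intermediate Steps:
x(S) = -2 + S² (x(S) = S² - 2 = -2 + S²)
B(g) = -74 - g/2 (B(g) = (-148 - g)/(-2 + 2²) = (-148 - g)/(-2 + 4) = (-148 - g)/2 = (-148 - g)*(½) = -74 - g/2)
K = -23261004/3725 (K = (9554*(-1/3725) + 8935) - 15177 = (-9554/3725 + 8935) - 15177 = 33273321/3725 - 15177 = -23261004/3725 ≈ -6244.6)
49669/B(d(-8, 6)) + K/3593 = 49669/(-74 - ½*7) - 23261004/3725/3593 = 49669/(-74 - 7/2) - 23261004/3725*1/3593 = 49669/(-155/2) - 23261004/13383925 = 49669*(-2/155) - 23261004/13383925 = -99338/155 - 23261004/13383925 = -266627559454/414901675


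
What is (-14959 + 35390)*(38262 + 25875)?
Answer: 1310383047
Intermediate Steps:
(-14959 + 35390)*(38262 + 25875) = 20431*64137 = 1310383047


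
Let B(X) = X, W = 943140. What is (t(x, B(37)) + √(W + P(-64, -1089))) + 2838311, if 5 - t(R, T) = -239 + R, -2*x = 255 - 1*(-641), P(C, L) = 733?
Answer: 2839003 + √943873 ≈ 2.8400e+6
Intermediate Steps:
x = -448 (x = -(255 - 1*(-641))/2 = -(255 + 641)/2 = -½*896 = -448)
t(R, T) = 244 - R (t(R, T) = 5 - (-239 + R) = 5 + (239 - R) = 244 - R)
(t(x, B(37)) + √(W + P(-64, -1089))) + 2838311 = ((244 - 1*(-448)) + √(943140 + 733)) + 2838311 = ((244 + 448) + √943873) + 2838311 = (692 + √943873) + 2838311 = 2839003 + √943873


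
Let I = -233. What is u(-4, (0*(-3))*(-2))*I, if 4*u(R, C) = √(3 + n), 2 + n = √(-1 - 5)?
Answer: -233*√(1 + I*√6)/4 ≈ -78.646 - 52.84*I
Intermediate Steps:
n = -2 + I*√6 (n = -2 + √(-1 - 5) = -2 + √(-6) = -2 + I*√6 ≈ -2.0 + 2.4495*I)
u(R, C) = √(1 + I*√6)/4 (u(R, C) = √(3 + (-2 + I*√6))/4 = √(1 + I*√6)/4)
u(-4, (0*(-3))*(-2))*I = (√(1 + I*√6)/4)*(-233) = -233*√(1 + I*√6)/4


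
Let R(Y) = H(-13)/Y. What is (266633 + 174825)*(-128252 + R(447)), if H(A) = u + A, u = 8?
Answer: -25308190730242/447 ≈ -5.6618e+10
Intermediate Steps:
H(A) = 8 + A
R(Y) = -5/Y (R(Y) = (8 - 13)/Y = -5/Y)
(266633 + 174825)*(-128252 + R(447)) = (266633 + 174825)*(-128252 - 5/447) = 441458*(-128252 - 5*1/447) = 441458*(-128252 - 5/447) = 441458*(-57328649/447) = -25308190730242/447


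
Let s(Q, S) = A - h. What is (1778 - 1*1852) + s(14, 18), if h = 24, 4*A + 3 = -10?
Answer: -405/4 ≈ -101.25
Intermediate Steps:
A = -13/4 (A = -¾ + (¼)*(-10) = -¾ - 5/2 = -13/4 ≈ -3.2500)
s(Q, S) = -109/4 (s(Q, S) = -13/4 - 1*24 = -13/4 - 24 = -109/4)
(1778 - 1*1852) + s(14, 18) = (1778 - 1*1852) - 109/4 = (1778 - 1852) - 109/4 = -74 - 109/4 = -405/4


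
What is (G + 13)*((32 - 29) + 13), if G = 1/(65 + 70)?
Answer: 28096/135 ≈ 208.12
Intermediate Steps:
G = 1/135 ≈ 0.0074074
(G + 13)*((32 - 29) + 13) = (1/135 + 13)*((32 - 29) + 13) = 1756*(3 + 13)/135 = (1756/135)*16 = 28096/135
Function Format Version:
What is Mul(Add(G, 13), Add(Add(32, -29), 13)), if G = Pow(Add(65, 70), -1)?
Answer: Rational(28096, 135) ≈ 208.12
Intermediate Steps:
G = Rational(1, 135) (G = Pow(135, -1) = Rational(1, 135) ≈ 0.0074074)
Mul(Add(G, 13), Add(Add(32, -29), 13)) = Mul(Add(Rational(1, 135), 13), Add(Add(32, -29), 13)) = Mul(Rational(1756, 135), Add(3, 13)) = Mul(Rational(1756, 135), 16) = Rational(28096, 135)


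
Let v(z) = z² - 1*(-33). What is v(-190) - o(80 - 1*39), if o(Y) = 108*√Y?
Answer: 36133 - 108*√41 ≈ 35441.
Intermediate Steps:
v(z) = 33 + z² (v(z) = z² + 33 = 33 + z²)
v(-190) - o(80 - 1*39) = (33 + (-190)²) - 108*√(80 - 1*39) = (33 + 36100) - 108*√(80 - 39) = 36133 - 108*√41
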